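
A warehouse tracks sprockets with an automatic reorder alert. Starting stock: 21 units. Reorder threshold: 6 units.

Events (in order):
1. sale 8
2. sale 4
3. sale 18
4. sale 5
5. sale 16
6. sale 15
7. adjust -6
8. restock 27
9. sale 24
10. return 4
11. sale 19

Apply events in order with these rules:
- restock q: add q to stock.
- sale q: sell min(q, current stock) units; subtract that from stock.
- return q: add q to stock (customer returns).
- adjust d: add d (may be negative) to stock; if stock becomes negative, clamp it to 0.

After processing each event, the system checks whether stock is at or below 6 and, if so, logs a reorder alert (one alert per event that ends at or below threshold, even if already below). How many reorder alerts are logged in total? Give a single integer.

Processing events:
Start: stock = 21
  Event 1 (sale 8): sell min(8,21)=8. stock: 21 - 8 = 13. total_sold = 8
  Event 2 (sale 4): sell min(4,13)=4. stock: 13 - 4 = 9. total_sold = 12
  Event 3 (sale 18): sell min(18,9)=9. stock: 9 - 9 = 0. total_sold = 21
  Event 4 (sale 5): sell min(5,0)=0. stock: 0 - 0 = 0. total_sold = 21
  Event 5 (sale 16): sell min(16,0)=0. stock: 0 - 0 = 0. total_sold = 21
  Event 6 (sale 15): sell min(15,0)=0. stock: 0 - 0 = 0. total_sold = 21
  Event 7 (adjust -6): 0 + -6 = 0 (clamped to 0)
  Event 8 (restock 27): 0 + 27 = 27
  Event 9 (sale 24): sell min(24,27)=24. stock: 27 - 24 = 3. total_sold = 45
  Event 10 (return 4): 3 + 4 = 7
  Event 11 (sale 19): sell min(19,7)=7. stock: 7 - 7 = 0. total_sold = 52
Final: stock = 0, total_sold = 52

Checking against threshold 6:
  After event 1: stock=13 > 6
  After event 2: stock=9 > 6
  After event 3: stock=0 <= 6 -> ALERT
  After event 4: stock=0 <= 6 -> ALERT
  After event 5: stock=0 <= 6 -> ALERT
  After event 6: stock=0 <= 6 -> ALERT
  After event 7: stock=0 <= 6 -> ALERT
  After event 8: stock=27 > 6
  After event 9: stock=3 <= 6 -> ALERT
  After event 10: stock=7 > 6
  After event 11: stock=0 <= 6 -> ALERT
Alert events: [3, 4, 5, 6, 7, 9, 11]. Count = 7

Answer: 7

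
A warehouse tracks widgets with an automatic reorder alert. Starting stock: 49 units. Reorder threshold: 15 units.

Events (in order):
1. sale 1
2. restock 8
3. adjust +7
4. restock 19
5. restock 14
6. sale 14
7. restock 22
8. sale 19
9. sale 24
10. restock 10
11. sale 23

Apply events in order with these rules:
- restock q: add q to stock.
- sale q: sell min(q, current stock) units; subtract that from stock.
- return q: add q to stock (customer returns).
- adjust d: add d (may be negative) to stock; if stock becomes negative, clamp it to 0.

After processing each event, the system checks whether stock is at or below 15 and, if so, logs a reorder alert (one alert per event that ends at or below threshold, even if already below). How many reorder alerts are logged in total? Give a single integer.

Answer: 0

Derivation:
Processing events:
Start: stock = 49
  Event 1 (sale 1): sell min(1,49)=1. stock: 49 - 1 = 48. total_sold = 1
  Event 2 (restock 8): 48 + 8 = 56
  Event 3 (adjust +7): 56 + 7 = 63
  Event 4 (restock 19): 63 + 19 = 82
  Event 5 (restock 14): 82 + 14 = 96
  Event 6 (sale 14): sell min(14,96)=14. stock: 96 - 14 = 82. total_sold = 15
  Event 7 (restock 22): 82 + 22 = 104
  Event 8 (sale 19): sell min(19,104)=19. stock: 104 - 19 = 85. total_sold = 34
  Event 9 (sale 24): sell min(24,85)=24. stock: 85 - 24 = 61. total_sold = 58
  Event 10 (restock 10): 61 + 10 = 71
  Event 11 (sale 23): sell min(23,71)=23. stock: 71 - 23 = 48. total_sold = 81
Final: stock = 48, total_sold = 81

Checking against threshold 15:
  After event 1: stock=48 > 15
  After event 2: stock=56 > 15
  After event 3: stock=63 > 15
  After event 4: stock=82 > 15
  After event 5: stock=96 > 15
  After event 6: stock=82 > 15
  After event 7: stock=104 > 15
  After event 8: stock=85 > 15
  After event 9: stock=61 > 15
  After event 10: stock=71 > 15
  After event 11: stock=48 > 15
Alert events: []. Count = 0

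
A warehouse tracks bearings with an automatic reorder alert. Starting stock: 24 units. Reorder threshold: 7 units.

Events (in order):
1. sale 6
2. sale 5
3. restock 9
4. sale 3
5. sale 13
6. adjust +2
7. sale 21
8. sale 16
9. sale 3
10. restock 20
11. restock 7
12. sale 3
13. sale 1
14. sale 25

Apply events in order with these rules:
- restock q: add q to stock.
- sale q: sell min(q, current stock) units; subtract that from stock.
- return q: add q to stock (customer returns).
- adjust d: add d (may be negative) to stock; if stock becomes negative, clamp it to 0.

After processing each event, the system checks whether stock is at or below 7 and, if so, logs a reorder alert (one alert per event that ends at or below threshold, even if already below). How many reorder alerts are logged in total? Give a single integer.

Processing events:
Start: stock = 24
  Event 1 (sale 6): sell min(6,24)=6. stock: 24 - 6 = 18. total_sold = 6
  Event 2 (sale 5): sell min(5,18)=5. stock: 18 - 5 = 13. total_sold = 11
  Event 3 (restock 9): 13 + 9 = 22
  Event 4 (sale 3): sell min(3,22)=3. stock: 22 - 3 = 19. total_sold = 14
  Event 5 (sale 13): sell min(13,19)=13. stock: 19 - 13 = 6. total_sold = 27
  Event 6 (adjust +2): 6 + 2 = 8
  Event 7 (sale 21): sell min(21,8)=8. stock: 8 - 8 = 0. total_sold = 35
  Event 8 (sale 16): sell min(16,0)=0. stock: 0 - 0 = 0. total_sold = 35
  Event 9 (sale 3): sell min(3,0)=0. stock: 0 - 0 = 0. total_sold = 35
  Event 10 (restock 20): 0 + 20 = 20
  Event 11 (restock 7): 20 + 7 = 27
  Event 12 (sale 3): sell min(3,27)=3. stock: 27 - 3 = 24. total_sold = 38
  Event 13 (sale 1): sell min(1,24)=1. stock: 24 - 1 = 23. total_sold = 39
  Event 14 (sale 25): sell min(25,23)=23. stock: 23 - 23 = 0. total_sold = 62
Final: stock = 0, total_sold = 62

Checking against threshold 7:
  After event 1: stock=18 > 7
  After event 2: stock=13 > 7
  After event 3: stock=22 > 7
  After event 4: stock=19 > 7
  After event 5: stock=6 <= 7 -> ALERT
  After event 6: stock=8 > 7
  After event 7: stock=0 <= 7 -> ALERT
  After event 8: stock=0 <= 7 -> ALERT
  After event 9: stock=0 <= 7 -> ALERT
  After event 10: stock=20 > 7
  After event 11: stock=27 > 7
  After event 12: stock=24 > 7
  After event 13: stock=23 > 7
  After event 14: stock=0 <= 7 -> ALERT
Alert events: [5, 7, 8, 9, 14]. Count = 5

Answer: 5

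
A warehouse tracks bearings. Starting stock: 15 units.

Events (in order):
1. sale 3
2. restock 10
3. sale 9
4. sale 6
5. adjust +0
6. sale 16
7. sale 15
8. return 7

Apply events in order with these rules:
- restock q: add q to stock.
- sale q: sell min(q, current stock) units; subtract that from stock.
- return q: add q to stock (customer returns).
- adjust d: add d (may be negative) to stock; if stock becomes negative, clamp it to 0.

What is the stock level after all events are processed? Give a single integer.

Processing events:
Start: stock = 15
  Event 1 (sale 3): sell min(3,15)=3. stock: 15 - 3 = 12. total_sold = 3
  Event 2 (restock 10): 12 + 10 = 22
  Event 3 (sale 9): sell min(9,22)=9. stock: 22 - 9 = 13. total_sold = 12
  Event 4 (sale 6): sell min(6,13)=6. stock: 13 - 6 = 7. total_sold = 18
  Event 5 (adjust +0): 7 + 0 = 7
  Event 6 (sale 16): sell min(16,7)=7. stock: 7 - 7 = 0. total_sold = 25
  Event 7 (sale 15): sell min(15,0)=0. stock: 0 - 0 = 0. total_sold = 25
  Event 8 (return 7): 0 + 7 = 7
Final: stock = 7, total_sold = 25

Answer: 7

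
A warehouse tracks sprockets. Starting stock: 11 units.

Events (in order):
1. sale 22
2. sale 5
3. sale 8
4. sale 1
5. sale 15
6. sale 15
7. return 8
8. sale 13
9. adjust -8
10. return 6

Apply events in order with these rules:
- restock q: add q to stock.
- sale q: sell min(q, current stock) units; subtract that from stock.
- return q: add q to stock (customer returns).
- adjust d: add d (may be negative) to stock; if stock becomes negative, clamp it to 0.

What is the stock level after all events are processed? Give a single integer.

Processing events:
Start: stock = 11
  Event 1 (sale 22): sell min(22,11)=11. stock: 11 - 11 = 0. total_sold = 11
  Event 2 (sale 5): sell min(5,0)=0. stock: 0 - 0 = 0. total_sold = 11
  Event 3 (sale 8): sell min(8,0)=0. stock: 0 - 0 = 0. total_sold = 11
  Event 4 (sale 1): sell min(1,0)=0. stock: 0 - 0 = 0. total_sold = 11
  Event 5 (sale 15): sell min(15,0)=0. stock: 0 - 0 = 0. total_sold = 11
  Event 6 (sale 15): sell min(15,0)=0. stock: 0 - 0 = 0. total_sold = 11
  Event 7 (return 8): 0 + 8 = 8
  Event 8 (sale 13): sell min(13,8)=8. stock: 8 - 8 = 0. total_sold = 19
  Event 9 (adjust -8): 0 + -8 = 0 (clamped to 0)
  Event 10 (return 6): 0 + 6 = 6
Final: stock = 6, total_sold = 19

Answer: 6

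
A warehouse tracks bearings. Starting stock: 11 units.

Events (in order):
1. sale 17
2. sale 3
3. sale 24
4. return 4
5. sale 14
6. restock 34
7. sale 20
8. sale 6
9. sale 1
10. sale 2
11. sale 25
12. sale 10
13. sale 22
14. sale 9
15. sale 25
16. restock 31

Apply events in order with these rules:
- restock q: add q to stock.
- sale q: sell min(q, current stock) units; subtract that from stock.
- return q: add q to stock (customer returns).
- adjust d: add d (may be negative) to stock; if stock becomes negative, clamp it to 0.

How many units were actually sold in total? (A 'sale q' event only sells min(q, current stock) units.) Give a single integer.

Processing events:
Start: stock = 11
  Event 1 (sale 17): sell min(17,11)=11. stock: 11 - 11 = 0. total_sold = 11
  Event 2 (sale 3): sell min(3,0)=0. stock: 0 - 0 = 0. total_sold = 11
  Event 3 (sale 24): sell min(24,0)=0. stock: 0 - 0 = 0. total_sold = 11
  Event 4 (return 4): 0 + 4 = 4
  Event 5 (sale 14): sell min(14,4)=4. stock: 4 - 4 = 0. total_sold = 15
  Event 6 (restock 34): 0 + 34 = 34
  Event 7 (sale 20): sell min(20,34)=20. stock: 34 - 20 = 14. total_sold = 35
  Event 8 (sale 6): sell min(6,14)=6. stock: 14 - 6 = 8. total_sold = 41
  Event 9 (sale 1): sell min(1,8)=1. stock: 8 - 1 = 7. total_sold = 42
  Event 10 (sale 2): sell min(2,7)=2. stock: 7 - 2 = 5. total_sold = 44
  Event 11 (sale 25): sell min(25,5)=5. stock: 5 - 5 = 0. total_sold = 49
  Event 12 (sale 10): sell min(10,0)=0. stock: 0 - 0 = 0. total_sold = 49
  Event 13 (sale 22): sell min(22,0)=0. stock: 0 - 0 = 0. total_sold = 49
  Event 14 (sale 9): sell min(9,0)=0. stock: 0 - 0 = 0. total_sold = 49
  Event 15 (sale 25): sell min(25,0)=0. stock: 0 - 0 = 0. total_sold = 49
  Event 16 (restock 31): 0 + 31 = 31
Final: stock = 31, total_sold = 49

Answer: 49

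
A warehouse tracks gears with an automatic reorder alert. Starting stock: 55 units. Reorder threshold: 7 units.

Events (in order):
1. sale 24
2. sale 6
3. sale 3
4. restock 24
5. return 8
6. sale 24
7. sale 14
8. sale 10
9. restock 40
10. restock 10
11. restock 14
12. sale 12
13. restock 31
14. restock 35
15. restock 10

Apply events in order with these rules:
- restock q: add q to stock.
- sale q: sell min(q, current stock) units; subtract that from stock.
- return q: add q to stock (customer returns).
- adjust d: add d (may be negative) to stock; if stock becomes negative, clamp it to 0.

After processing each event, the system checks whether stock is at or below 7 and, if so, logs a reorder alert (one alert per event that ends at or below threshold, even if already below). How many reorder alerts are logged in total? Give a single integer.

Answer: 1

Derivation:
Processing events:
Start: stock = 55
  Event 1 (sale 24): sell min(24,55)=24. stock: 55 - 24 = 31. total_sold = 24
  Event 2 (sale 6): sell min(6,31)=6. stock: 31 - 6 = 25. total_sold = 30
  Event 3 (sale 3): sell min(3,25)=3. stock: 25 - 3 = 22. total_sold = 33
  Event 4 (restock 24): 22 + 24 = 46
  Event 5 (return 8): 46 + 8 = 54
  Event 6 (sale 24): sell min(24,54)=24. stock: 54 - 24 = 30. total_sold = 57
  Event 7 (sale 14): sell min(14,30)=14. stock: 30 - 14 = 16. total_sold = 71
  Event 8 (sale 10): sell min(10,16)=10. stock: 16 - 10 = 6. total_sold = 81
  Event 9 (restock 40): 6 + 40 = 46
  Event 10 (restock 10): 46 + 10 = 56
  Event 11 (restock 14): 56 + 14 = 70
  Event 12 (sale 12): sell min(12,70)=12. stock: 70 - 12 = 58. total_sold = 93
  Event 13 (restock 31): 58 + 31 = 89
  Event 14 (restock 35): 89 + 35 = 124
  Event 15 (restock 10): 124 + 10 = 134
Final: stock = 134, total_sold = 93

Checking against threshold 7:
  After event 1: stock=31 > 7
  After event 2: stock=25 > 7
  After event 3: stock=22 > 7
  After event 4: stock=46 > 7
  After event 5: stock=54 > 7
  After event 6: stock=30 > 7
  After event 7: stock=16 > 7
  After event 8: stock=6 <= 7 -> ALERT
  After event 9: stock=46 > 7
  After event 10: stock=56 > 7
  After event 11: stock=70 > 7
  After event 12: stock=58 > 7
  After event 13: stock=89 > 7
  After event 14: stock=124 > 7
  After event 15: stock=134 > 7
Alert events: [8]. Count = 1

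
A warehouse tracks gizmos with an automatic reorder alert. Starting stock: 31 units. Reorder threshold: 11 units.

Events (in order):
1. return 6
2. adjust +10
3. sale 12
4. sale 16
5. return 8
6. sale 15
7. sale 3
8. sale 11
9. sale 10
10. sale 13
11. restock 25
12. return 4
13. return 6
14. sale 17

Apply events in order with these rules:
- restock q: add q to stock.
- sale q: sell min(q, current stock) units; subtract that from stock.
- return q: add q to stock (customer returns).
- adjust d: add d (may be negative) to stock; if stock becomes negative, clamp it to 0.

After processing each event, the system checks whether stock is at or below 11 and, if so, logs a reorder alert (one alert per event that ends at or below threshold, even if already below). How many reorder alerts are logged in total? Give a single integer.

Processing events:
Start: stock = 31
  Event 1 (return 6): 31 + 6 = 37
  Event 2 (adjust +10): 37 + 10 = 47
  Event 3 (sale 12): sell min(12,47)=12. stock: 47 - 12 = 35. total_sold = 12
  Event 4 (sale 16): sell min(16,35)=16. stock: 35 - 16 = 19. total_sold = 28
  Event 5 (return 8): 19 + 8 = 27
  Event 6 (sale 15): sell min(15,27)=15. stock: 27 - 15 = 12. total_sold = 43
  Event 7 (sale 3): sell min(3,12)=3. stock: 12 - 3 = 9. total_sold = 46
  Event 8 (sale 11): sell min(11,9)=9. stock: 9 - 9 = 0. total_sold = 55
  Event 9 (sale 10): sell min(10,0)=0. stock: 0 - 0 = 0. total_sold = 55
  Event 10 (sale 13): sell min(13,0)=0. stock: 0 - 0 = 0. total_sold = 55
  Event 11 (restock 25): 0 + 25 = 25
  Event 12 (return 4): 25 + 4 = 29
  Event 13 (return 6): 29 + 6 = 35
  Event 14 (sale 17): sell min(17,35)=17. stock: 35 - 17 = 18. total_sold = 72
Final: stock = 18, total_sold = 72

Checking against threshold 11:
  After event 1: stock=37 > 11
  After event 2: stock=47 > 11
  After event 3: stock=35 > 11
  After event 4: stock=19 > 11
  After event 5: stock=27 > 11
  After event 6: stock=12 > 11
  After event 7: stock=9 <= 11 -> ALERT
  After event 8: stock=0 <= 11 -> ALERT
  After event 9: stock=0 <= 11 -> ALERT
  After event 10: stock=0 <= 11 -> ALERT
  After event 11: stock=25 > 11
  After event 12: stock=29 > 11
  After event 13: stock=35 > 11
  After event 14: stock=18 > 11
Alert events: [7, 8, 9, 10]. Count = 4

Answer: 4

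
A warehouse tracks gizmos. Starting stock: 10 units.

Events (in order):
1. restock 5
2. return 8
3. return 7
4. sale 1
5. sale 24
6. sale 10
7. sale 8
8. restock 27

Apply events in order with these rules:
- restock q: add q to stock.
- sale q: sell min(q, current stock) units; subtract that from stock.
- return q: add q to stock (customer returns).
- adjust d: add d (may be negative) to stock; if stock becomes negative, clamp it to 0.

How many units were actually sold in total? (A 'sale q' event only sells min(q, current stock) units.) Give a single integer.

Answer: 30

Derivation:
Processing events:
Start: stock = 10
  Event 1 (restock 5): 10 + 5 = 15
  Event 2 (return 8): 15 + 8 = 23
  Event 3 (return 7): 23 + 7 = 30
  Event 4 (sale 1): sell min(1,30)=1. stock: 30 - 1 = 29. total_sold = 1
  Event 5 (sale 24): sell min(24,29)=24. stock: 29 - 24 = 5. total_sold = 25
  Event 6 (sale 10): sell min(10,5)=5. stock: 5 - 5 = 0. total_sold = 30
  Event 7 (sale 8): sell min(8,0)=0. stock: 0 - 0 = 0. total_sold = 30
  Event 8 (restock 27): 0 + 27 = 27
Final: stock = 27, total_sold = 30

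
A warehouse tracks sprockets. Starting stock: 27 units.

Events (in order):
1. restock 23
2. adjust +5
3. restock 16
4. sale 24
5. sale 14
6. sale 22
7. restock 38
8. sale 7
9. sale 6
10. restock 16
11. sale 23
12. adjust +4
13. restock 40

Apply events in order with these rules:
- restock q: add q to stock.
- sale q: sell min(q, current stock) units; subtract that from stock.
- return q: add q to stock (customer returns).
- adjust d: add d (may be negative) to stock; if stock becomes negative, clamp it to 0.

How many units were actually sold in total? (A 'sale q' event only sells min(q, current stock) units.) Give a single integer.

Answer: 96

Derivation:
Processing events:
Start: stock = 27
  Event 1 (restock 23): 27 + 23 = 50
  Event 2 (adjust +5): 50 + 5 = 55
  Event 3 (restock 16): 55 + 16 = 71
  Event 4 (sale 24): sell min(24,71)=24. stock: 71 - 24 = 47. total_sold = 24
  Event 5 (sale 14): sell min(14,47)=14. stock: 47 - 14 = 33. total_sold = 38
  Event 6 (sale 22): sell min(22,33)=22. stock: 33 - 22 = 11. total_sold = 60
  Event 7 (restock 38): 11 + 38 = 49
  Event 8 (sale 7): sell min(7,49)=7. stock: 49 - 7 = 42. total_sold = 67
  Event 9 (sale 6): sell min(6,42)=6. stock: 42 - 6 = 36. total_sold = 73
  Event 10 (restock 16): 36 + 16 = 52
  Event 11 (sale 23): sell min(23,52)=23. stock: 52 - 23 = 29. total_sold = 96
  Event 12 (adjust +4): 29 + 4 = 33
  Event 13 (restock 40): 33 + 40 = 73
Final: stock = 73, total_sold = 96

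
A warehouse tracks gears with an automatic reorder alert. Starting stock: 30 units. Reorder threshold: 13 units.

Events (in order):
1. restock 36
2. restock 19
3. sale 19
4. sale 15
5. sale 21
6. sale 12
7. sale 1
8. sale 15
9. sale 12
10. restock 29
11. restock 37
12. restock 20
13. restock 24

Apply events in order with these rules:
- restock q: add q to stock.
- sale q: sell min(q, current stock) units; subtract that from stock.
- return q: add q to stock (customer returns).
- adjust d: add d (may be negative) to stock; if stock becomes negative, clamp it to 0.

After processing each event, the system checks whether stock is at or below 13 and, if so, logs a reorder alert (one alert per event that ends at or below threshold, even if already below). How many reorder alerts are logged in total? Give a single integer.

Answer: 2

Derivation:
Processing events:
Start: stock = 30
  Event 1 (restock 36): 30 + 36 = 66
  Event 2 (restock 19): 66 + 19 = 85
  Event 3 (sale 19): sell min(19,85)=19. stock: 85 - 19 = 66. total_sold = 19
  Event 4 (sale 15): sell min(15,66)=15. stock: 66 - 15 = 51. total_sold = 34
  Event 5 (sale 21): sell min(21,51)=21. stock: 51 - 21 = 30. total_sold = 55
  Event 6 (sale 12): sell min(12,30)=12. stock: 30 - 12 = 18. total_sold = 67
  Event 7 (sale 1): sell min(1,18)=1. stock: 18 - 1 = 17. total_sold = 68
  Event 8 (sale 15): sell min(15,17)=15. stock: 17 - 15 = 2. total_sold = 83
  Event 9 (sale 12): sell min(12,2)=2. stock: 2 - 2 = 0. total_sold = 85
  Event 10 (restock 29): 0 + 29 = 29
  Event 11 (restock 37): 29 + 37 = 66
  Event 12 (restock 20): 66 + 20 = 86
  Event 13 (restock 24): 86 + 24 = 110
Final: stock = 110, total_sold = 85

Checking against threshold 13:
  After event 1: stock=66 > 13
  After event 2: stock=85 > 13
  After event 3: stock=66 > 13
  After event 4: stock=51 > 13
  After event 5: stock=30 > 13
  After event 6: stock=18 > 13
  After event 7: stock=17 > 13
  After event 8: stock=2 <= 13 -> ALERT
  After event 9: stock=0 <= 13 -> ALERT
  After event 10: stock=29 > 13
  After event 11: stock=66 > 13
  After event 12: stock=86 > 13
  After event 13: stock=110 > 13
Alert events: [8, 9]. Count = 2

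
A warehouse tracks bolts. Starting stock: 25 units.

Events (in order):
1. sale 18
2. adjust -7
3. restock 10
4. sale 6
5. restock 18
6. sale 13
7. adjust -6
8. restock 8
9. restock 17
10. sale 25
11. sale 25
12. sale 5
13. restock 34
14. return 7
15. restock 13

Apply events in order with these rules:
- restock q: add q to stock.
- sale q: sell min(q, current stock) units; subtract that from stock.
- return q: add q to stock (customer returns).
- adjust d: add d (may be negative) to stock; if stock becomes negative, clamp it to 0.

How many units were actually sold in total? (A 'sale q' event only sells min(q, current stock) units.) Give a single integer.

Processing events:
Start: stock = 25
  Event 1 (sale 18): sell min(18,25)=18. stock: 25 - 18 = 7. total_sold = 18
  Event 2 (adjust -7): 7 + -7 = 0
  Event 3 (restock 10): 0 + 10 = 10
  Event 4 (sale 6): sell min(6,10)=6. stock: 10 - 6 = 4. total_sold = 24
  Event 5 (restock 18): 4 + 18 = 22
  Event 6 (sale 13): sell min(13,22)=13. stock: 22 - 13 = 9. total_sold = 37
  Event 7 (adjust -6): 9 + -6 = 3
  Event 8 (restock 8): 3 + 8 = 11
  Event 9 (restock 17): 11 + 17 = 28
  Event 10 (sale 25): sell min(25,28)=25. stock: 28 - 25 = 3. total_sold = 62
  Event 11 (sale 25): sell min(25,3)=3. stock: 3 - 3 = 0. total_sold = 65
  Event 12 (sale 5): sell min(5,0)=0. stock: 0 - 0 = 0. total_sold = 65
  Event 13 (restock 34): 0 + 34 = 34
  Event 14 (return 7): 34 + 7 = 41
  Event 15 (restock 13): 41 + 13 = 54
Final: stock = 54, total_sold = 65

Answer: 65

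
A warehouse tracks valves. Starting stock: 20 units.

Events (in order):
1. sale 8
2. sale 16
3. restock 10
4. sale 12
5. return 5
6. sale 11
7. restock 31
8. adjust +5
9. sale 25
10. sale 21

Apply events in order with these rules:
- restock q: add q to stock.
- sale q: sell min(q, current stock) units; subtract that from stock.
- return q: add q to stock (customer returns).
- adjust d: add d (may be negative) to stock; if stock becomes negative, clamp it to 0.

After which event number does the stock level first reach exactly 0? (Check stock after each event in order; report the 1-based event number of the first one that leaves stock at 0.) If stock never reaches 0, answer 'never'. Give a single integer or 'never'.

Processing events:
Start: stock = 20
  Event 1 (sale 8): sell min(8,20)=8. stock: 20 - 8 = 12. total_sold = 8
  Event 2 (sale 16): sell min(16,12)=12. stock: 12 - 12 = 0. total_sold = 20
  Event 3 (restock 10): 0 + 10 = 10
  Event 4 (sale 12): sell min(12,10)=10. stock: 10 - 10 = 0. total_sold = 30
  Event 5 (return 5): 0 + 5 = 5
  Event 6 (sale 11): sell min(11,5)=5. stock: 5 - 5 = 0. total_sold = 35
  Event 7 (restock 31): 0 + 31 = 31
  Event 8 (adjust +5): 31 + 5 = 36
  Event 9 (sale 25): sell min(25,36)=25. stock: 36 - 25 = 11. total_sold = 60
  Event 10 (sale 21): sell min(21,11)=11. stock: 11 - 11 = 0. total_sold = 71
Final: stock = 0, total_sold = 71

First zero at event 2.

Answer: 2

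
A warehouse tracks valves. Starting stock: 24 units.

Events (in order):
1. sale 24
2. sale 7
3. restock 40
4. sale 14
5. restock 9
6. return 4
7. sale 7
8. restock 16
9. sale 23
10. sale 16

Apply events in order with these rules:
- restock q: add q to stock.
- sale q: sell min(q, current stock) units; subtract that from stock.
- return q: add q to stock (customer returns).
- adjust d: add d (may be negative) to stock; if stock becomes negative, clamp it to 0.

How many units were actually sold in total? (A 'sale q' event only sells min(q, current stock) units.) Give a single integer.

Answer: 84

Derivation:
Processing events:
Start: stock = 24
  Event 1 (sale 24): sell min(24,24)=24. stock: 24 - 24 = 0. total_sold = 24
  Event 2 (sale 7): sell min(7,0)=0. stock: 0 - 0 = 0. total_sold = 24
  Event 3 (restock 40): 0 + 40 = 40
  Event 4 (sale 14): sell min(14,40)=14. stock: 40 - 14 = 26. total_sold = 38
  Event 5 (restock 9): 26 + 9 = 35
  Event 6 (return 4): 35 + 4 = 39
  Event 7 (sale 7): sell min(7,39)=7. stock: 39 - 7 = 32. total_sold = 45
  Event 8 (restock 16): 32 + 16 = 48
  Event 9 (sale 23): sell min(23,48)=23. stock: 48 - 23 = 25. total_sold = 68
  Event 10 (sale 16): sell min(16,25)=16. stock: 25 - 16 = 9. total_sold = 84
Final: stock = 9, total_sold = 84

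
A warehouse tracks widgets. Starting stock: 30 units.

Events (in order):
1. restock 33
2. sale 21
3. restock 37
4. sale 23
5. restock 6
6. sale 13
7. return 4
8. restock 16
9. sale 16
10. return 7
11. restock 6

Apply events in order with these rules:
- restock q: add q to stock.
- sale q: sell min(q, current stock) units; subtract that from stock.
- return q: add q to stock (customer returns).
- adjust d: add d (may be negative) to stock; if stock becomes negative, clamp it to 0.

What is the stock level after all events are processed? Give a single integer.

Answer: 66

Derivation:
Processing events:
Start: stock = 30
  Event 1 (restock 33): 30 + 33 = 63
  Event 2 (sale 21): sell min(21,63)=21. stock: 63 - 21 = 42. total_sold = 21
  Event 3 (restock 37): 42 + 37 = 79
  Event 4 (sale 23): sell min(23,79)=23. stock: 79 - 23 = 56. total_sold = 44
  Event 5 (restock 6): 56 + 6 = 62
  Event 6 (sale 13): sell min(13,62)=13. stock: 62 - 13 = 49. total_sold = 57
  Event 7 (return 4): 49 + 4 = 53
  Event 8 (restock 16): 53 + 16 = 69
  Event 9 (sale 16): sell min(16,69)=16. stock: 69 - 16 = 53. total_sold = 73
  Event 10 (return 7): 53 + 7 = 60
  Event 11 (restock 6): 60 + 6 = 66
Final: stock = 66, total_sold = 73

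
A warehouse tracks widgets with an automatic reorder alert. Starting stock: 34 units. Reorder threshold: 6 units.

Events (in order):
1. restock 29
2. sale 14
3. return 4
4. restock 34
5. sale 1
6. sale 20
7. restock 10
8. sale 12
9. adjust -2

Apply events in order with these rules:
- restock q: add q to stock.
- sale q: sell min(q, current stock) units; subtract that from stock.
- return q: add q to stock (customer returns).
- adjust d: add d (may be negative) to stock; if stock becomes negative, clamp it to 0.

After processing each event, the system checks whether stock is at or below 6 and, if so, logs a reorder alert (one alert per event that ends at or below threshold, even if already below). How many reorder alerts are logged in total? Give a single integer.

Answer: 0

Derivation:
Processing events:
Start: stock = 34
  Event 1 (restock 29): 34 + 29 = 63
  Event 2 (sale 14): sell min(14,63)=14. stock: 63 - 14 = 49. total_sold = 14
  Event 3 (return 4): 49 + 4 = 53
  Event 4 (restock 34): 53 + 34 = 87
  Event 5 (sale 1): sell min(1,87)=1. stock: 87 - 1 = 86. total_sold = 15
  Event 6 (sale 20): sell min(20,86)=20. stock: 86 - 20 = 66. total_sold = 35
  Event 7 (restock 10): 66 + 10 = 76
  Event 8 (sale 12): sell min(12,76)=12. stock: 76 - 12 = 64. total_sold = 47
  Event 9 (adjust -2): 64 + -2 = 62
Final: stock = 62, total_sold = 47

Checking against threshold 6:
  After event 1: stock=63 > 6
  After event 2: stock=49 > 6
  After event 3: stock=53 > 6
  After event 4: stock=87 > 6
  After event 5: stock=86 > 6
  After event 6: stock=66 > 6
  After event 7: stock=76 > 6
  After event 8: stock=64 > 6
  After event 9: stock=62 > 6
Alert events: []. Count = 0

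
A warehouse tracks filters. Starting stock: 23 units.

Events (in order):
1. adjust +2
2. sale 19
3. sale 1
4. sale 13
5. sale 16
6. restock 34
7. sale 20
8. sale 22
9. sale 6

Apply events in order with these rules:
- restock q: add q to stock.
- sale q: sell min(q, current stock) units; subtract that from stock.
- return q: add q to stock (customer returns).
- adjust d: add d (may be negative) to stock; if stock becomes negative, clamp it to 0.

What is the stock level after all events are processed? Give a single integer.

Processing events:
Start: stock = 23
  Event 1 (adjust +2): 23 + 2 = 25
  Event 2 (sale 19): sell min(19,25)=19. stock: 25 - 19 = 6. total_sold = 19
  Event 3 (sale 1): sell min(1,6)=1. stock: 6 - 1 = 5. total_sold = 20
  Event 4 (sale 13): sell min(13,5)=5. stock: 5 - 5 = 0. total_sold = 25
  Event 5 (sale 16): sell min(16,0)=0. stock: 0 - 0 = 0. total_sold = 25
  Event 6 (restock 34): 0 + 34 = 34
  Event 7 (sale 20): sell min(20,34)=20. stock: 34 - 20 = 14. total_sold = 45
  Event 8 (sale 22): sell min(22,14)=14. stock: 14 - 14 = 0. total_sold = 59
  Event 9 (sale 6): sell min(6,0)=0. stock: 0 - 0 = 0. total_sold = 59
Final: stock = 0, total_sold = 59

Answer: 0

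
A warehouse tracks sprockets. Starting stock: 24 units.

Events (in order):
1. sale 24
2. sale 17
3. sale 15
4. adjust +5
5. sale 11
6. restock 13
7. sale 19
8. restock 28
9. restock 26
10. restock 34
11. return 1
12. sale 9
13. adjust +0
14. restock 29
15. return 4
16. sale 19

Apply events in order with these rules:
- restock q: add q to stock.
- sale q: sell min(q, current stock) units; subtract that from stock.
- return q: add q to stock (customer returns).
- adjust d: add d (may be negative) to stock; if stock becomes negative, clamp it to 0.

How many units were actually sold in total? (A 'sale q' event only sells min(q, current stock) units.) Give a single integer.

Answer: 70

Derivation:
Processing events:
Start: stock = 24
  Event 1 (sale 24): sell min(24,24)=24. stock: 24 - 24 = 0. total_sold = 24
  Event 2 (sale 17): sell min(17,0)=0. stock: 0 - 0 = 0. total_sold = 24
  Event 3 (sale 15): sell min(15,0)=0. stock: 0 - 0 = 0. total_sold = 24
  Event 4 (adjust +5): 0 + 5 = 5
  Event 5 (sale 11): sell min(11,5)=5. stock: 5 - 5 = 0. total_sold = 29
  Event 6 (restock 13): 0 + 13 = 13
  Event 7 (sale 19): sell min(19,13)=13. stock: 13 - 13 = 0. total_sold = 42
  Event 8 (restock 28): 0 + 28 = 28
  Event 9 (restock 26): 28 + 26 = 54
  Event 10 (restock 34): 54 + 34 = 88
  Event 11 (return 1): 88 + 1 = 89
  Event 12 (sale 9): sell min(9,89)=9. stock: 89 - 9 = 80. total_sold = 51
  Event 13 (adjust +0): 80 + 0 = 80
  Event 14 (restock 29): 80 + 29 = 109
  Event 15 (return 4): 109 + 4 = 113
  Event 16 (sale 19): sell min(19,113)=19. stock: 113 - 19 = 94. total_sold = 70
Final: stock = 94, total_sold = 70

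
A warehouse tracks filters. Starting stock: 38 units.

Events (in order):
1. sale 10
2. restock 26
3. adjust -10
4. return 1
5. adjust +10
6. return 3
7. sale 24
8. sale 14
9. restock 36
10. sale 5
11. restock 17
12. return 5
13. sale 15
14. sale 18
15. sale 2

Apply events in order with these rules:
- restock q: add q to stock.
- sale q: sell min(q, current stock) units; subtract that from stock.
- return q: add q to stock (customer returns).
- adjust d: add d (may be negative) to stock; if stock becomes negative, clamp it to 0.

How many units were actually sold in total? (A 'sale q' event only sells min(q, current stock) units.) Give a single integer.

Answer: 88

Derivation:
Processing events:
Start: stock = 38
  Event 1 (sale 10): sell min(10,38)=10. stock: 38 - 10 = 28. total_sold = 10
  Event 2 (restock 26): 28 + 26 = 54
  Event 3 (adjust -10): 54 + -10 = 44
  Event 4 (return 1): 44 + 1 = 45
  Event 5 (adjust +10): 45 + 10 = 55
  Event 6 (return 3): 55 + 3 = 58
  Event 7 (sale 24): sell min(24,58)=24. stock: 58 - 24 = 34. total_sold = 34
  Event 8 (sale 14): sell min(14,34)=14. stock: 34 - 14 = 20. total_sold = 48
  Event 9 (restock 36): 20 + 36 = 56
  Event 10 (sale 5): sell min(5,56)=5. stock: 56 - 5 = 51. total_sold = 53
  Event 11 (restock 17): 51 + 17 = 68
  Event 12 (return 5): 68 + 5 = 73
  Event 13 (sale 15): sell min(15,73)=15. stock: 73 - 15 = 58. total_sold = 68
  Event 14 (sale 18): sell min(18,58)=18. stock: 58 - 18 = 40. total_sold = 86
  Event 15 (sale 2): sell min(2,40)=2. stock: 40 - 2 = 38. total_sold = 88
Final: stock = 38, total_sold = 88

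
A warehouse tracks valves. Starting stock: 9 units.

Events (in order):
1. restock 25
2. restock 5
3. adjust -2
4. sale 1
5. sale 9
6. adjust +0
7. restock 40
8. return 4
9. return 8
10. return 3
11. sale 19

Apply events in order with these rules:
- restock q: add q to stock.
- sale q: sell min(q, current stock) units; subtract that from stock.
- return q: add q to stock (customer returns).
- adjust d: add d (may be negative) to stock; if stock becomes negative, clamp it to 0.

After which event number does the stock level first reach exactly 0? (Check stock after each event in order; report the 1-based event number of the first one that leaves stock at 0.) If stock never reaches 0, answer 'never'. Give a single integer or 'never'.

Processing events:
Start: stock = 9
  Event 1 (restock 25): 9 + 25 = 34
  Event 2 (restock 5): 34 + 5 = 39
  Event 3 (adjust -2): 39 + -2 = 37
  Event 4 (sale 1): sell min(1,37)=1. stock: 37 - 1 = 36. total_sold = 1
  Event 5 (sale 9): sell min(9,36)=9. stock: 36 - 9 = 27. total_sold = 10
  Event 6 (adjust +0): 27 + 0 = 27
  Event 7 (restock 40): 27 + 40 = 67
  Event 8 (return 4): 67 + 4 = 71
  Event 9 (return 8): 71 + 8 = 79
  Event 10 (return 3): 79 + 3 = 82
  Event 11 (sale 19): sell min(19,82)=19. stock: 82 - 19 = 63. total_sold = 29
Final: stock = 63, total_sold = 29

Stock never reaches 0.

Answer: never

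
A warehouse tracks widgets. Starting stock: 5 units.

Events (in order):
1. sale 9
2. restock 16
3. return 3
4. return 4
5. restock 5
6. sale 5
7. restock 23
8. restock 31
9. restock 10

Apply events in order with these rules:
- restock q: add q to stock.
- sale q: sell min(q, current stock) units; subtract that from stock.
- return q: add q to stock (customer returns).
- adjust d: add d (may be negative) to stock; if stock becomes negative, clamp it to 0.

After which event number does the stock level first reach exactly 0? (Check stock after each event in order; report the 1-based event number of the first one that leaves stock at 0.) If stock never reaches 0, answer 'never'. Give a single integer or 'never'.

Processing events:
Start: stock = 5
  Event 1 (sale 9): sell min(9,5)=5. stock: 5 - 5 = 0. total_sold = 5
  Event 2 (restock 16): 0 + 16 = 16
  Event 3 (return 3): 16 + 3 = 19
  Event 4 (return 4): 19 + 4 = 23
  Event 5 (restock 5): 23 + 5 = 28
  Event 6 (sale 5): sell min(5,28)=5. stock: 28 - 5 = 23. total_sold = 10
  Event 7 (restock 23): 23 + 23 = 46
  Event 8 (restock 31): 46 + 31 = 77
  Event 9 (restock 10): 77 + 10 = 87
Final: stock = 87, total_sold = 10

First zero at event 1.

Answer: 1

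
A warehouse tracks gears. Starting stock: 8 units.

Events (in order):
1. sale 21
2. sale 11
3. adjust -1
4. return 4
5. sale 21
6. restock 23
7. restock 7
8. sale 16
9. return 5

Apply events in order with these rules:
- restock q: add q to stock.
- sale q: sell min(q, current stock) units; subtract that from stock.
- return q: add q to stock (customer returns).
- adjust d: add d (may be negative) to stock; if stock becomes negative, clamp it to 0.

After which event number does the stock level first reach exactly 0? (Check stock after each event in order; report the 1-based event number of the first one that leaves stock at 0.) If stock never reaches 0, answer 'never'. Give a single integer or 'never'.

Answer: 1

Derivation:
Processing events:
Start: stock = 8
  Event 1 (sale 21): sell min(21,8)=8. stock: 8 - 8 = 0. total_sold = 8
  Event 2 (sale 11): sell min(11,0)=0. stock: 0 - 0 = 0. total_sold = 8
  Event 3 (adjust -1): 0 + -1 = 0 (clamped to 0)
  Event 4 (return 4): 0 + 4 = 4
  Event 5 (sale 21): sell min(21,4)=4. stock: 4 - 4 = 0. total_sold = 12
  Event 6 (restock 23): 0 + 23 = 23
  Event 7 (restock 7): 23 + 7 = 30
  Event 8 (sale 16): sell min(16,30)=16. stock: 30 - 16 = 14. total_sold = 28
  Event 9 (return 5): 14 + 5 = 19
Final: stock = 19, total_sold = 28

First zero at event 1.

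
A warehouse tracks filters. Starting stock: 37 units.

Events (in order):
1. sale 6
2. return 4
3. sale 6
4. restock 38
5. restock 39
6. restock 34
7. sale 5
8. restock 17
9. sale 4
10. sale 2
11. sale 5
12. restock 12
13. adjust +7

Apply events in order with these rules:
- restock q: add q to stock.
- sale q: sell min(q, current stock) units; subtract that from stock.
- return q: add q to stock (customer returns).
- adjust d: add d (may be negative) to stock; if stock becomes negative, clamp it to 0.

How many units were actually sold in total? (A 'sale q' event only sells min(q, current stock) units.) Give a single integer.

Processing events:
Start: stock = 37
  Event 1 (sale 6): sell min(6,37)=6. stock: 37 - 6 = 31. total_sold = 6
  Event 2 (return 4): 31 + 4 = 35
  Event 3 (sale 6): sell min(6,35)=6. stock: 35 - 6 = 29. total_sold = 12
  Event 4 (restock 38): 29 + 38 = 67
  Event 5 (restock 39): 67 + 39 = 106
  Event 6 (restock 34): 106 + 34 = 140
  Event 7 (sale 5): sell min(5,140)=5. stock: 140 - 5 = 135. total_sold = 17
  Event 8 (restock 17): 135 + 17 = 152
  Event 9 (sale 4): sell min(4,152)=4. stock: 152 - 4 = 148. total_sold = 21
  Event 10 (sale 2): sell min(2,148)=2. stock: 148 - 2 = 146. total_sold = 23
  Event 11 (sale 5): sell min(5,146)=5. stock: 146 - 5 = 141. total_sold = 28
  Event 12 (restock 12): 141 + 12 = 153
  Event 13 (adjust +7): 153 + 7 = 160
Final: stock = 160, total_sold = 28

Answer: 28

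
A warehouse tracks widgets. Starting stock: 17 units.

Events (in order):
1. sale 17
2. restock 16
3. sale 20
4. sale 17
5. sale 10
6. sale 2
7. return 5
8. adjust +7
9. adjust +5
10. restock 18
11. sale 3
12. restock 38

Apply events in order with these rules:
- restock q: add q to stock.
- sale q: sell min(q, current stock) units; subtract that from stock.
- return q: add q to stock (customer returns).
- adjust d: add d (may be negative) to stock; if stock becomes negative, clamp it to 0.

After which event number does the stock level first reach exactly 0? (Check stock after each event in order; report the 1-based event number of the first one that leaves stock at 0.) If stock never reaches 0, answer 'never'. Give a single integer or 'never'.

Answer: 1

Derivation:
Processing events:
Start: stock = 17
  Event 1 (sale 17): sell min(17,17)=17. stock: 17 - 17 = 0. total_sold = 17
  Event 2 (restock 16): 0 + 16 = 16
  Event 3 (sale 20): sell min(20,16)=16. stock: 16 - 16 = 0. total_sold = 33
  Event 4 (sale 17): sell min(17,0)=0. stock: 0 - 0 = 0. total_sold = 33
  Event 5 (sale 10): sell min(10,0)=0. stock: 0 - 0 = 0. total_sold = 33
  Event 6 (sale 2): sell min(2,0)=0. stock: 0 - 0 = 0. total_sold = 33
  Event 7 (return 5): 0 + 5 = 5
  Event 8 (adjust +7): 5 + 7 = 12
  Event 9 (adjust +5): 12 + 5 = 17
  Event 10 (restock 18): 17 + 18 = 35
  Event 11 (sale 3): sell min(3,35)=3. stock: 35 - 3 = 32. total_sold = 36
  Event 12 (restock 38): 32 + 38 = 70
Final: stock = 70, total_sold = 36

First zero at event 1.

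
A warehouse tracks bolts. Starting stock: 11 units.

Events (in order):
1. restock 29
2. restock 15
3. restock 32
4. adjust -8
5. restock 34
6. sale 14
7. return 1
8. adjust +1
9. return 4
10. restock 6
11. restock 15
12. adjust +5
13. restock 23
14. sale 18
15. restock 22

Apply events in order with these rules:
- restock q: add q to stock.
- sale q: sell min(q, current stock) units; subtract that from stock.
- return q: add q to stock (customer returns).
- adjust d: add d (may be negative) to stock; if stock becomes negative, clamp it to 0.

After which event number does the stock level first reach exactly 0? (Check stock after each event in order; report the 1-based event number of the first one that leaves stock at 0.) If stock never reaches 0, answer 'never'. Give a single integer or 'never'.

Processing events:
Start: stock = 11
  Event 1 (restock 29): 11 + 29 = 40
  Event 2 (restock 15): 40 + 15 = 55
  Event 3 (restock 32): 55 + 32 = 87
  Event 4 (adjust -8): 87 + -8 = 79
  Event 5 (restock 34): 79 + 34 = 113
  Event 6 (sale 14): sell min(14,113)=14. stock: 113 - 14 = 99. total_sold = 14
  Event 7 (return 1): 99 + 1 = 100
  Event 8 (adjust +1): 100 + 1 = 101
  Event 9 (return 4): 101 + 4 = 105
  Event 10 (restock 6): 105 + 6 = 111
  Event 11 (restock 15): 111 + 15 = 126
  Event 12 (adjust +5): 126 + 5 = 131
  Event 13 (restock 23): 131 + 23 = 154
  Event 14 (sale 18): sell min(18,154)=18. stock: 154 - 18 = 136. total_sold = 32
  Event 15 (restock 22): 136 + 22 = 158
Final: stock = 158, total_sold = 32

Stock never reaches 0.

Answer: never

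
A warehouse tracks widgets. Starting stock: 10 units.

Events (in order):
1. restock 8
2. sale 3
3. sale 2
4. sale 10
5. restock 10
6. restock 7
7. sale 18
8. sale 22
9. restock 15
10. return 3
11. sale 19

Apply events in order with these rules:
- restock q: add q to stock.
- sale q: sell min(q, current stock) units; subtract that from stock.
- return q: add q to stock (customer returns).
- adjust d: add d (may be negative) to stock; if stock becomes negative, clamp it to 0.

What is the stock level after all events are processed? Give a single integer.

Processing events:
Start: stock = 10
  Event 1 (restock 8): 10 + 8 = 18
  Event 2 (sale 3): sell min(3,18)=3. stock: 18 - 3 = 15. total_sold = 3
  Event 3 (sale 2): sell min(2,15)=2. stock: 15 - 2 = 13. total_sold = 5
  Event 4 (sale 10): sell min(10,13)=10. stock: 13 - 10 = 3. total_sold = 15
  Event 5 (restock 10): 3 + 10 = 13
  Event 6 (restock 7): 13 + 7 = 20
  Event 7 (sale 18): sell min(18,20)=18. stock: 20 - 18 = 2. total_sold = 33
  Event 8 (sale 22): sell min(22,2)=2. stock: 2 - 2 = 0. total_sold = 35
  Event 9 (restock 15): 0 + 15 = 15
  Event 10 (return 3): 15 + 3 = 18
  Event 11 (sale 19): sell min(19,18)=18. stock: 18 - 18 = 0. total_sold = 53
Final: stock = 0, total_sold = 53

Answer: 0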